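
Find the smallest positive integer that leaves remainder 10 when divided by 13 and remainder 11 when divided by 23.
M = 13 × 23 = 299. M₁ = 23, y₁ ≡ 4 (mod 13). M₂ = 13, y₂ ≡ 16 (mod 23). n = 10×23×4 + 11×13×16 ≡ 218 (mod 299). The smallest positive such number is 218.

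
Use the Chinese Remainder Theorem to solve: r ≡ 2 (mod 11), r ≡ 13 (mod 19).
M = 11 × 19 = 209. M₁ = 19, y₁ ≡ 7 (mod 11). M₂ = 11, y₂ ≡ 7 (mod 19). r = 2×19×7 + 13×11×7 ≡ 13 (mod 209)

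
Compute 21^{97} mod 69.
63

Using successive squaring:
Binary expansion of 97: 1100001
Powers of 21 mod 69 (each is the square of the previous):
  21^1 ≡ 21 (mod 69)
  21^2 ≡ 21² = 441 ≡ 27 (mod 69)
  21^4 ≡ 27² = 729 ≡ 39 (mod 69)
  21^8 ≡ 39² = 1521 ≡ 3 (mod 69)
  21^16 ≡ 3² = 9 ≡ 9 (mod 69)
  21^32 ≡ 9² = 81 ≡ 12 (mod 69)
  21^64 ≡ 12² = 144 ≡ 6 (mod 69)
97 = 64 + 32 + 1, so 21^97 = 21^64 × 21^32 × 21^1 ≡ 6 × 12 × 21 (mod 69)
Multiplying step by step:
  6 × 12 = 72 ≡ 3 (mod 69)
  3 × 21 = 63 ≡ 63 (mod 69)
Result: 21^97 ≡ 63 (mod 69)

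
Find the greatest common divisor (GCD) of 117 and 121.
1

Using the Euclidean algorithm:
117 = 0 × 121 + 117
121 = 1 × 117 + 4
117 = 29 × 4 + 1
4 = 4 × 1 + 0

GCD(117, 121) = 1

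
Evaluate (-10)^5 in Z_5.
(-10) ≡ 0 (mod 5). 5 = 4 + 1 (binary 101). Repeated squaring mod 5: 0^1 ≡ 0; 0^2 ≡ 0² = 0 ≡ 0; 0^4 ≡ 0² = 0 ≡ 0. Multiply: (-10)^5 ≡ 0^4 × 0^1 ≡ 0 × 0 (mod 5): 0 × 0 = 0 ≡ 0. So (-10)^5 ≡ 0 (mod 5).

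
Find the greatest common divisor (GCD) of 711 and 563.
1

Using the Euclidean algorithm:
711 = 1 × 563 + 148
563 = 3 × 148 + 119
148 = 1 × 119 + 29
119 = 4 × 29 + 3
29 = 9 × 3 + 2
3 = 1 × 2 + 1
2 = 2 × 1 + 0

GCD(711, 563) = 1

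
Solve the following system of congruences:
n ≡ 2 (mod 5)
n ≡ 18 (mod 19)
37

Using the Chinese Remainder Theorem:
M = product of moduli = 95
For equation 1: M_1 = 19, 19 ≡ 4 (mod 5), inverse of 19 mod 5 is 4 (check: 4 × 4 = 16 ≡ 1 (mod 5))
For equation 2: M_2 = 5, 5 ≡ 5 (mod 19), inverse of 5 mod 19 is 4 (check: 5 × 4 = 20 ≡ 1 (mod 19))
Combine: n ≡ Σ r_i×M_i×(M_i⁻¹ mod m_i) = 2×19×4 + 18×5×4 = 152 + 360 = 512
512 mod 95 = 37
n ≡ 37 (mod 95)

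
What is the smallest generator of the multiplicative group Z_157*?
p - 1 = 156 has prime divisors 2, 3, 13. h is a primitive root mod 157 iff h^(156/q) ≢ 1 (mod 157) for each such q.
h = 2: 2^78 ≡ 156, 2^52 ≡ 1, 2^12 ≡ 14 (mod 157); 2^52 ≡ 1, so not a primitive root.
h = 3: 3^78 ≡ 1, 3^52 ≡ 12, 3^12 ≡ 153 (mod 157); 3^78 ≡ 1, so not a primitive root.
h = 4: 4^78 ≡ 1, 4^52 ≡ 1, 4^12 ≡ 39 (mod 157); 4^78 ≡ 1, so not a primitive root.
h = 5: 5^78 ≡ 156, 5^52 ≡ 12, 5^12 ≡ 130 (mod 157); none is 1, so 5 has order 156 and is a primitive root.
The smallest primitive root mod 157 is g = 5.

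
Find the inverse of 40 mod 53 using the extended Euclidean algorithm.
Extended GCD: 40(4) + 53(-3) = 1. So 40^(-1) ≡ 4 ≡ 4 (mod 53). Verify: 40 × 4 = 160 ≡ 1 (mod 53)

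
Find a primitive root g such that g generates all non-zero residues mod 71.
p - 1 = 70 has prime divisors 2, 5, 7. h is a primitive root mod 71 iff h^(70/q) ≢ 1 (mod 71) for each such q.
h = 2: 2^35 ≡ 1, 2^14 ≡ 54, 2^10 ≡ 30 (mod 71); 2^35 ≡ 1, so not a primitive root.
h = 3: 3^35 ≡ 1, 3^14 ≡ 54, 3^10 ≡ 48 (mod 71); 3^35 ≡ 1, so not a primitive root.
h = 4: 4^35 ≡ 1, 4^14 ≡ 5, 4^10 ≡ 48 (mod 71); 4^35 ≡ 1, so not a primitive root.
h = 5: 5^35 ≡ 1, 5^14 ≡ 57, 5^10 ≡ 1 (mod 71); 5^35 ≡ 1, so not a primitive root.
h = 6: 6^35 ≡ 1, 6^14 ≡ 5, 6^10 ≡ 20 (mod 71); 6^35 ≡ 1, so not a primitive root.
h = 7: 7^35 ≡ 70, 7^14 ≡ 54, 7^10 ≡ 45 (mod 71); none is 1, so 7 has order 70 and is a primitive root.
The smallest primitive root mod 71 is g = 7.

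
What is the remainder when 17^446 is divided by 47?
Using Fermat: 17^{46} ≡ 1 (mod 47). 446 ≡ 32 (mod 46). So 17^{446} ≡ 17^{32} ≡ 21 (mod 47)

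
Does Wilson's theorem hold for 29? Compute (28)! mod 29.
(28)! mod 29 = 28. Since this equals -1 (mod 29), Wilson confirms 29 is prime.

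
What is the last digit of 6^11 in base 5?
Using Fermat: 6^{4} ≡ 1 (mod 5). 11 ≡ 3 (mod 4). So 6^{11} ≡ 6^{3} ≡ 1 (mod 5)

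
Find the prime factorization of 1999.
1999

Divide by primes starting from smallest:
1999 ÷ 1999 = 1

1999 = 1999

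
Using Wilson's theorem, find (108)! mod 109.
By Wilson's theorem, (108)! ≡ -1 ≡ 108 (mod 109)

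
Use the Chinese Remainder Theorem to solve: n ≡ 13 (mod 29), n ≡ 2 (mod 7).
100

Using the Chinese Remainder Theorem:
M = product of moduli = 203
For equation 1: M_1 = 7, 7 ≡ 7 (mod 29), inverse of 7 mod 29 is 25 (check: 7 × 25 = 175 ≡ 1 (mod 29))
For equation 2: M_2 = 29, 29 ≡ 1 (mod 7), inverse of 29 mod 7 is 1 (check: 1 × 1 = 1 ≡ 1 (mod 7))
Combine: n ≡ Σ r_i×M_i×(M_i⁻¹ mod m_i) = 13×7×25 + 2×29×1 = 2275 + 58 = 2333
2333 mod 203 = 100
n ≡ 100 (mod 203)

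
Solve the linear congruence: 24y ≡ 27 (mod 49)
44

Since gcd(24, 49) = 1 divides 27, a solution exists.
Multiply both sides by the inverse of 24 mod 49:
  24^(-1) mod 49 = 47
  x ≡ 47 × 27 ≡ 1269 ≡ 44 (mod 49)
Verification: 24 × 44 = 1056 = 21 × 49 + 27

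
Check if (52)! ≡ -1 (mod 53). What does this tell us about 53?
(52)! mod 53 = 52. Since this equals -1 (mod 53), Wilson confirms 53 is prime.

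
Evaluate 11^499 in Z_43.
Using Fermat: 11^{42} ≡ 1 (mod 43). 499 ≡ 37 (mod 42). So 11^{499} ≡ 11^{37} ≡ 35 (mod 43)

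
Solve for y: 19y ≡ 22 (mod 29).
21

Since gcd(19, 29) = 1 divides 22, a solution exists.
Multiply both sides by the inverse of 19 mod 29:
  19^(-1) mod 29 = 26
  x ≡ 26 × 22 ≡ 572 ≡ 21 (mod 29)
Verification: 19 × 21 = 399 = 13 × 29 + 22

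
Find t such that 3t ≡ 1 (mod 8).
3

Since gcd(3, 8) = 1 divides 1, a solution exists.
Multiply both sides by the inverse of 3 mod 8:
  3^(-1) mod 8 = 3
  x ≡ 3 × 1 ≡ 3 ≡ 3 (mod 8)
Verification: 3 × 3 = 9 = 1 × 8 + 1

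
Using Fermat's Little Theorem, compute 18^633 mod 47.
By Fermat: 18^{46} ≡ 1 (mod 47). 633 ≡ 35 (mod 46). So 18^{633} ≡ 18^{35} ≡ 21 (mod 47)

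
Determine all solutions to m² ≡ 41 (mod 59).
The square roots of 41 mod 59 are 49 and 10. Verify: 49² = 2401 ≡ 41 (mod 59)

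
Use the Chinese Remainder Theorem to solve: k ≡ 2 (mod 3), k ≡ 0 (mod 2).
M = 3 × 2 = 6. M₁ = 2, y₁ ≡ 2 (mod 3). M₂ = 3, y₂ ≡ 1 (mod 2). k = 2×2×2 + 0×3×1 ≡ 2 (mod 6)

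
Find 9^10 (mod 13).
10 = 8 + 2 (binary 1010). Repeated squaring mod 13: 9^1 ≡ 9; 9^2 ≡ 9² = 81 ≡ 3; 9^4 ≡ 3² = 9 ≡ 9; 9^8 ≡ 9² = 81 ≡ 3. Multiply: 9^10 = 9^8 × 9^2 ≡ 3 × 3 (mod 13): 3 × 3 = 9 ≡ 9. So 9^10 ≡ 9 (mod 13).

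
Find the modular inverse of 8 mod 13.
8^(-1) ≡ 5 (mod 13). Verification: 8 × 5 = 40 ≡ 1 (mod 13)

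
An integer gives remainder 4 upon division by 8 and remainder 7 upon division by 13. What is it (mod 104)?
M = 8 × 13 = 104. M₁ = 13, y₁ ≡ 5 (mod 8). M₂ = 8, y₂ ≡ 5 (mod 13). y = 4×13×5 + 7×8×5 ≡ 20 (mod 104). The smallest positive such number is 20.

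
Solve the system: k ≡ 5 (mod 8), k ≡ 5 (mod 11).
M = 8 × 11 = 88. M₁ = 11, y₁ ≡ 3 (mod 8). M₂ = 8, y₂ ≡ 7 (mod 11). k = 5×11×3 + 5×8×7 ≡ 5 (mod 88)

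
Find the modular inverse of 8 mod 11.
8^(-1) ≡ 7 (mod 11). Verification: 8 × 7 = 56 ≡ 1 (mod 11)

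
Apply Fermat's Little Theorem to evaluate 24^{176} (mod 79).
23

By Fermat's Little Theorem, a^(p-1) ≡ 1 (mod p) for prime p and gcd(a, p) = 1
Here p = 79, so 24^78 ≡ 1 (mod 79)
We can reduce the exponent: 176 mod 78 = 20
So 24^176 ≡ 24^20 (mod 79)
Computing: 24^20 mod 79 = 23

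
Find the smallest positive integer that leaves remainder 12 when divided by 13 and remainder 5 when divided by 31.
M = 13 × 31 = 403. M₁ = 31, y₁ ≡ 8 (mod 13). M₂ = 13, y₂ ≡ 12 (mod 31). m = 12×31×8 + 5×13×12 ≡ 129 (mod 403). The smallest positive such number is 129.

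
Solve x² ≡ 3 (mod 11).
The square roots of 3 mod 11 are 5 and 6. Verify: 5² = 25 ≡ 3 (mod 11)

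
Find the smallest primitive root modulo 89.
p - 1 = 88 has prime divisors 2, 11. h is a primitive root mod 89 iff h^(88/q) ≢ 1 (mod 89) for each such q.
h = 2: 2^44 ≡ 1, 2^8 ≡ 78 (mod 89); 2^44 ≡ 1, so not a primitive root.
h = 3: 3^44 ≡ 88, 3^8 ≡ 64 (mod 89); none is 1, so 3 has order 88 and is a primitive root.
The smallest primitive root mod 89 is g = 3.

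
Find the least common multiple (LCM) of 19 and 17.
323

First find GCD(19, 17) using the Euclidean algorithm:
19 = 1 × 17 + 2
17 = 8 × 2 + 1
2 = 2 × 1 + 0
GCD(19, 17) = 1

LCM formula: LCM(a, b) = (a × b) / GCD(a, b)
LCM(19, 17) = (19 × 17) / 1
LCM(19, 17) = 323 / 1
LCM(19, 17) = 323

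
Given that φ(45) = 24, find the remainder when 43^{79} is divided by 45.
By Euler: 43^{24} ≡ 1 (mod 45) since gcd(43, 45) = 1. 79 = 3×24 + 7. So 43^{79} ≡ 43^{7} ≡ 7 (mod 45)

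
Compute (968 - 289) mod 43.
34

(968 - 289) = 679
679 mod 43 = 34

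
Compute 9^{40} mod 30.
21

Using successive squaring:
Binary expansion of 40: 101000
Powers of 9 mod 30 (each is the square of the previous):
  9^1 ≡ 9 (mod 30)
  9^2 ≡ 9² = 81 ≡ 21 (mod 30)
  9^4 ≡ 21² = 441 ≡ 21 (mod 30)
  9^8 ≡ 21² = 441 ≡ 21 (mod 30)
  9^16 ≡ 21² = 441 ≡ 21 (mod 30)
  9^32 ≡ 21² = 441 ≡ 21 (mod 30)
40 = 32 + 8, so 9^40 = 9^32 × 9^8 ≡ 21 × 21 (mod 30)
Multiplying step by step:
  21 × 21 = 441 ≡ 21 (mod 30)
Result: 9^40 ≡ 21 (mod 30)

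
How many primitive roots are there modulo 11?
4

The number of primitive roots modulo p is φ(p-1) = φ(10)
φ(10) = 4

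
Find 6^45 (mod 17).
Using Fermat: 6^{16} ≡ 1 (mod 17). 45 ≡ 13 (mod 16). So 6^{45} ≡ 6^{13} ≡ 10 (mod 17)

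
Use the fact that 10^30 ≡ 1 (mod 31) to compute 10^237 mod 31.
By Fermat: 10^{30} ≡ 1 (mod 31). 237 = 7×30 + 27. So 10^{237} ≡ 10^{27} ≡ 4 (mod 31)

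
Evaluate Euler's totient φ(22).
10

Prime factorization: 22 = 2 × 11
Using the formula φ(n) = n × Π(1 - 1/p) for each prime factor p:
φ(22) = 22 × (1 - 1/2) × (1 - 1/11)
φ(22) = 10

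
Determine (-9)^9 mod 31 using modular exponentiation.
(-9) ≡ 22 (mod 31). 9 = 8 + 1 (binary 1001). Repeated squaring mod 31: 22^1 ≡ 22; 22^2 ≡ 22² = 484 ≡ 19; 22^4 ≡ 19² = 361 ≡ 20; 22^8 ≡ 20² = 400 ≡ 28. Multiply: (-9)^9 ≡ 22^8 × 22^1 ≡ 28 × 22 (mod 31): 28 × 22 = 616 ≡ 27. So (-9)^9 ≡ 27 (mod 31).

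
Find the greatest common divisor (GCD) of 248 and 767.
1

Using the Euclidean algorithm:
248 = 0 × 767 + 248
767 = 3 × 248 + 23
248 = 10 × 23 + 18
23 = 1 × 18 + 5
18 = 3 × 5 + 3
5 = 1 × 3 + 2
3 = 1 × 2 + 1
2 = 2 × 1 + 0

GCD(248, 767) = 1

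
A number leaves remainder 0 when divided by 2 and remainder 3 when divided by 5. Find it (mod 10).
M = 2 × 5 = 10. M₁ = 5, y₁ ≡ 1 (mod 2). M₂ = 2, y₂ ≡ 3 (mod 5). x = 0×5×1 + 3×2×3 ≡ 8 (mod 10)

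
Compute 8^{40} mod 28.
8

Using successive squaring:
Binary expansion of 40: 101000
Powers of 8 mod 28 (each is the square of the previous):
  8^1 ≡ 8 (mod 28)
  8^2 ≡ 8² = 64 ≡ 8 (mod 28)
  8^4 ≡ 8² = 64 ≡ 8 (mod 28)
  8^8 ≡ 8² = 64 ≡ 8 (mod 28)
  8^16 ≡ 8² = 64 ≡ 8 (mod 28)
  8^32 ≡ 8² = 64 ≡ 8 (mod 28)
40 = 32 + 8, so 8^40 = 8^32 × 8^8 ≡ 8 × 8 (mod 28)
Multiplying step by step:
  8 × 8 = 64 ≡ 8 (mod 28)
Result: 8^40 ≡ 8 (mod 28)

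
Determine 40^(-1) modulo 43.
40^(-1) ≡ 14 (mod 43). Verification: 40 × 14 = 560 ≡ 1 (mod 43)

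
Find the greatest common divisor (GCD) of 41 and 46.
1

Using the Euclidean algorithm:
41 = 0 × 46 + 41
46 = 1 × 41 + 5
41 = 8 × 5 + 1
5 = 5 × 1 + 0

GCD(41, 46) = 1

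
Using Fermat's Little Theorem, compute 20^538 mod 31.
By Fermat: 20^{30} ≡ 1 (mod 31). 538 ≡ 28 (mod 30). So 20^{538} ≡ 20^{28} ≡ 10 (mod 31)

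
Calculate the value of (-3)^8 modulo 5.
(-3) ≡ 2 (mod 5). 8 = 8 (binary 1000). Repeated squaring mod 5: 2^1 ≡ 2; 2^2 ≡ 2² = 4 ≡ 4; 2^4 ≡ 4² = 16 ≡ 1; 2^8 ≡ 1² = 1 ≡ 1. So (-3)^8 ≡ 1 (mod 5).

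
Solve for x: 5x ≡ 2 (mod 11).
7

Since gcd(5, 11) = 1 divides 2, a solution exists.
Multiply both sides by the inverse of 5 mod 11:
  5^(-1) mod 11 = 9
  x ≡ 9 × 2 ≡ 18 ≡ 7 (mod 11)
Verification: 5 × 7 = 35 = 3 × 11 + 2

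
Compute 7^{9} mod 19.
1

Using successive squaring:
Binary expansion of 9: 1001
Powers of 7 mod 19 (each is the square of the previous):
  7^1 ≡ 7 (mod 19)
  7^2 ≡ 7² = 49 ≡ 11 (mod 19)
  7^4 ≡ 11² = 121 ≡ 7 (mod 19)
  7^8 ≡ 7² = 49 ≡ 11 (mod 19)
9 = 8 + 1, so 7^9 = 7^8 × 7^1 ≡ 11 × 7 (mod 19)
Multiplying step by step:
  11 × 7 = 77 ≡ 1 (mod 19)
Result: 7^9 ≡ 1 (mod 19)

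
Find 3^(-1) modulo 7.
5

Using Extended Euclidean Algorithm:
gcd(3, 7) = 1
Bezout coefficients: 3 × -2 + 7 × 1 = 1
So 3 × -2 ≡ 1 (mod 7)
The inverse is -2 mod 7 = 5
Verification: 3 × 5 = 15 = 2 × 7 + 1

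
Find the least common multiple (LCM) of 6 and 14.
42

First find GCD(6, 14) using the Euclidean algorithm:
6 = 0 × 14 + 6
14 = 2 × 6 + 2
6 = 3 × 2 + 0
GCD(6, 14) = 2

LCM formula: LCM(a, b) = (a × b) / GCD(a, b)
LCM(6, 14) = (6 × 14) / 2
LCM(6, 14) = 84 / 2
LCM(6, 14) = 42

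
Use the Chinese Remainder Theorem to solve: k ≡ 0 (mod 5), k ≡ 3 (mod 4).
M = 5 × 4 = 20. M₁ = 4, y₁ ≡ 4 (mod 5). M₂ = 5, y₂ ≡ 1 (mod 4). k = 0×4×4 + 3×5×1 ≡ 15 (mod 20)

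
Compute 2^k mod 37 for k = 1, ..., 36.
g^1, g^2, ..., g^{36} mod 37: {2, 4, 8, 16, 32, 27, 17, 34, 31, 25, 13, 26, 15, 30, 23, 9, 18, 36, 35, 33, 29, 21, 5, 10, 20, 3, 6, 12, 24, 11, 22, 7, 14, 28, 19, 1}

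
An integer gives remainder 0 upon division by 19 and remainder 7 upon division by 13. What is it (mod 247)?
M = 19 × 13 = 247. M₁ = 13, y₁ ≡ 3 (mod 19). M₂ = 19, y₂ ≡ 11 (mod 13). z = 0×13×3 + 7×19×11 ≡ 228 (mod 247). The smallest positive such number is 228.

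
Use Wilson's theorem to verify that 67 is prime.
(66)! mod 67 = 66. Since this equals -1 (mod 67), Wilson confirms 67 is prime.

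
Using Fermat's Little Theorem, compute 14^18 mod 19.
By Fermat's Little Theorem, 14^{18} ≡ 1 (mod 19) since 19 is prime and gcd(14, 19) = 1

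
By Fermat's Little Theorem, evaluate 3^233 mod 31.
By Fermat: 3^{30} ≡ 1 (mod 31). 233 ≡ 23 (mod 30). So 3^{233} ≡ 3^{23} ≡ 11 (mod 31)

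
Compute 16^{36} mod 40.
16

Using successive squaring:
Binary expansion of 36: 100100
Powers of 16 mod 40 (each is the square of the previous):
  16^1 ≡ 16 (mod 40)
  16^2 ≡ 16² = 256 ≡ 16 (mod 40)
  16^4 ≡ 16² = 256 ≡ 16 (mod 40)
  16^8 ≡ 16² = 256 ≡ 16 (mod 40)
  16^16 ≡ 16² = 256 ≡ 16 (mod 40)
  16^32 ≡ 16² = 256 ≡ 16 (mod 40)
36 = 32 + 4, so 16^36 = 16^32 × 16^4 ≡ 16 × 16 (mod 40)
Multiplying step by step:
  16 × 16 = 256 ≡ 16 (mod 40)
Result: 16^36 ≡ 16 (mod 40)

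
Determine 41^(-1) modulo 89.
41^(-1) ≡ 76 (mod 89). Verification: 41 × 76 = 3116 ≡ 1 (mod 89)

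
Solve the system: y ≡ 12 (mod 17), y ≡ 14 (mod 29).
M = 17 × 29 = 493. M₁ = 29, y₁ ≡ 10 (mod 17). M₂ = 17, y₂ ≡ 12 (mod 29). y = 12×29×10 + 14×17×12 ≡ 420 (mod 493)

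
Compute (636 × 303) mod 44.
32

(636 × 303) = 192708
192708 mod 44 = 32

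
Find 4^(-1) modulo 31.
8

Using Extended Euclidean Algorithm:
gcd(4, 31) = 1
Bezout coefficients: 4 × 8 + 31 × -1 = 1
So 4 × 8 ≡ 1 (mod 31)
The inverse is 8 mod 31 = 8
Verification: 4 × 8 = 32 = 1 × 31 + 1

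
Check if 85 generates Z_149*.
p - 1 = 148 has prime divisors 2, 37. Check 85^(148/q) mod 149 for each: 85^(148/2) = 85^74 ≡ 1, 85^(148/37) = 85^4 ≡ 114 (mod 149). Since 85^74 ≡ 1 (mod 149), the order of 85 divides 74 (in fact the order is 37) ≠ 148, so it is not a primitive root.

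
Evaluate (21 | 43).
(21/43) = 21^{21} mod 43 = 1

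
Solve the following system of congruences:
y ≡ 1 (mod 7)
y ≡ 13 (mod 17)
64

Using the Chinese Remainder Theorem:
M = product of moduli = 119
For equation 1: M_1 = 17, 17 ≡ 3 (mod 7), inverse of 17 mod 7 is 5 (check: 3 × 5 = 15 ≡ 1 (mod 7))
For equation 2: M_2 = 7, 7 ≡ 7 (mod 17), inverse of 7 mod 17 is 5 (check: 7 × 5 = 35 ≡ 1 (mod 17))
Combine: y ≡ Σ r_i×M_i×(M_i⁻¹ mod m_i) = 1×17×5 + 13×7×5 = 85 + 455 = 540
540 mod 119 = 64
y ≡ 64 (mod 119)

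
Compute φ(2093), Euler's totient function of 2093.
1584

Prime factorization: 2093 = 7 × 13 × 23
Using the formula φ(n) = n × Π(1 - 1/p) for each prime factor p:
φ(2093) = 2093 × (1 - 1/7) × (1 - 1/13) × (1 - 1/23)
φ(2093) = 1584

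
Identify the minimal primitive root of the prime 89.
p - 1 = 88 has prime divisors 2, 11. h is a primitive root mod 89 iff h^(88/q) ≢ 1 (mod 89) for each such q.
h = 2: 2^44 ≡ 1, 2^8 ≡ 78 (mod 89); 2^44 ≡ 1, so not a primitive root.
h = 3: 3^44 ≡ 88, 3^8 ≡ 64 (mod 89); none is 1, so 3 has order 88 and is a primitive root.
The smallest primitive root mod 89 is g = 3.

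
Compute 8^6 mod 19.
6 = 4 + 2 (binary 110). Repeated squaring mod 19: 8^1 ≡ 8; 8^2 ≡ 8² = 64 ≡ 7; 8^4 ≡ 7² = 49 ≡ 11. Multiply: 8^6 = 8^4 × 8^2 ≡ 11 × 7 (mod 19): 11 × 7 = 77 ≡ 1. So 8^6 ≡ 1 (mod 19).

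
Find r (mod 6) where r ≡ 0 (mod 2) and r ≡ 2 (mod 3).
M = 2 × 3 = 6. M₁ = 3, y₁ ≡ 1 (mod 2). M₂ = 2, y₂ ≡ 2 (mod 3). r = 0×3×1 + 2×2×2 ≡ 2 (mod 6)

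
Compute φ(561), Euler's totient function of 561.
320

Prime factorization: 561 = 3 × 11 × 17
Using the formula φ(n) = n × Π(1 - 1/p) for each prime factor p:
φ(561) = 561 × (1 - 1/3) × (1 - 1/11) × (1 - 1/17)
φ(561) = 320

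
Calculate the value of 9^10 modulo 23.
10 = 8 + 2 (binary 1010). Repeated squaring mod 23: 9^1 ≡ 9; 9^2 ≡ 9² = 81 ≡ 12; 9^4 ≡ 12² = 144 ≡ 6; 9^8 ≡ 6² = 36 ≡ 13. Multiply: 9^10 = 9^8 × 9^2 ≡ 13 × 12 (mod 23): 13 × 12 = 156 ≡ 18. So 9^10 ≡ 18 (mod 23).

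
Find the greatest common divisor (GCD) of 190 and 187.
1

Using the Euclidean algorithm:
190 = 1 × 187 + 3
187 = 62 × 3 + 1
3 = 3 × 1 + 0

GCD(190, 187) = 1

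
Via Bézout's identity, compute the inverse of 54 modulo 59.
Extended GCD: 54(-12) + 59(11) = 1. So 54^(-1) ≡ 47 ≡ 47 (mod 59). Verify: 54 × 47 = 2538 ≡ 1 (mod 59)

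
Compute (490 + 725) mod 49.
39

(490 + 725) = 1215
1215 mod 49 = 39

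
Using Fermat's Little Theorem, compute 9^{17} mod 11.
4

By Fermat's Little Theorem, a^(p-1) ≡ 1 (mod p) for prime p and gcd(a, p) = 1
Here p = 11, so 9^10 ≡ 1 (mod 11)
We can reduce the exponent: 17 mod 10 = 7
So 9^17 ≡ 9^7 (mod 11)
Computing: 9^7 mod 11 = 4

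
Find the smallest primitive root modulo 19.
p - 1 = 18 has prime divisors 2, 3. h is a primitive root mod 19 iff h^(18/q) ≢ 1 (mod 19) for each such q.
h = 2: 2^9 ≡ 18, 2^6 ≡ 7 (mod 19); none is 1, so 2 has order 18 and is a primitive root.
The smallest primitive root mod 19 is g = 2.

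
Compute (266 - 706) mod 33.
22

(266 - 706) = -440
-440 mod 33 = 22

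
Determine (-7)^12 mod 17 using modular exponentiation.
Using repeated squaring. (-7) ≡ 10 (mod 17). 12 = 8 + 4 (binary 1100). Repeated squaring mod 17: 10^1 ≡ 10; 10^2 ≡ 10² = 100 ≡ 15; 10^4 ≡ 15² = 225 ≡ 4; 10^8 ≡ 4² = 16 ≡ 16. Multiply: (-7)^12 ≡ 10^8 × 10^4 ≡ 16 × 4 (mod 17): 16 × 4 = 64 ≡ 13. So (-7)^12 ≡ 13 (mod 17).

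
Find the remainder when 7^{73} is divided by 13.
By Fermat: 7^{12} ≡ 1 (mod 13). 73 = 6×12 + 1. So 7^{73} ≡ 7^{1} ≡ 7 (mod 13)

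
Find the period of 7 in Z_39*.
Powers of 7 mod 39: 7^1≡7, 7^2≡10, 7^3≡31, 7^4≡22, 7^5≡37, 7^6≡25, 7^7≡19, 7^8≡16, 7^9≡34, 7^10≡4, 7^11≡28, 7^12≡1. Order = 12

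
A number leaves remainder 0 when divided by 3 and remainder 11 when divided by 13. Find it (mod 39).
M = 3 × 13 = 39. M₁ = 13, y₁ ≡ 1 (mod 3). M₂ = 3, y₂ ≡ 9 (mod 13). x = 0×13×1 + 11×3×9 ≡ 24 (mod 39)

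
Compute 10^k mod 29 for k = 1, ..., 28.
g^1, g^2, ..., g^{28} mod 29: {10, 13, 14, 24, 8, 22, 17, 25, 18, 6, 2, 20, 26, 28, 19, 16, 15, 5, 21, 7, 12, 4, 11, 23, 27, 9, 3, 1}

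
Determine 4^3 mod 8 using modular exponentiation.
3 = 2 + 1 (binary 11). Repeated squaring mod 8: 4^1 ≡ 4; 4^2 ≡ 4² = 16 ≡ 0. Multiply: 4^3 = 4^2 × 4^1 ≡ 0 × 4 (mod 8): 0 × 4 = 0 ≡ 0. So 4^3 ≡ 0 (mod 8).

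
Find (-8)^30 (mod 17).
Using Fermat: (-8)^{16} ≡ 1 (mod 17). 30 ≡ 14 (mod 16). So (-8)^{30} ≡ (-8)^{14} ≡ 4 (mod 17)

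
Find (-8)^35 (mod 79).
Using repeated squaring. (-8) ≡ 71 (mod 79). 35 = 32 + 2 + 1 (binary 100011). Repeated squaring mod 79: 71^1 ≡ 71; 71^2 ≡ 71² = 5041 ≡ 64; 71^4 ≡ 64² = 4096 ≡ 67; 71^8 ≡ 67² = 4489 ≡ 65; 71^16 ≡ 65² = 4225 ≡ 38; 71^32 ≡ 38² = 1444 ≡ 22. Multiply: (-8)^35 ≡ 71^32 × 71^2 × 71^1 ≡ 22 × 64 × 71 (mod 79): 22 × 64 = 1408 ≡ 65; 65 × 71 = 4615 ≡ 33. So (-8)^35 ≡ 33 (mod 79).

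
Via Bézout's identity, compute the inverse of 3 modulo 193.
Extended GCD: 3(-64) + 193(1) = 1. So 3^(-1) ≡ 129 ≡ 129 (mod 193). Verify: 3 × 129 = 387 ≡ 1 (mod 193)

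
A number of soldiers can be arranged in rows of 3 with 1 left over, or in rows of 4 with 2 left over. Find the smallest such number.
M = 3 × 4 = 12. M₁ = 4, y₁ ≡ 1 (mod 3). M₂ = 3, y₂ ≡ 3 (mod 4). n = 1×4×1 + 2×3×3 ≡ 10 (mod 12). The smallest positive such number is 10.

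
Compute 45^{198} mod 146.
119

Using successive squaring:
Binary expansion of 198: 11000110
Powers of 45 mod 146 (each is the square of the previous):
  45^1 ≡ 45 (mod 146)
  45^2 ≡ 45² = 2025 ≡ 127 (mod 146)
  45^4 ≡ 127² = 16129 ≡ 69 (mod 146)
  45^8 ≡ 69² = 4761 ≡ 89 (mod 146)
  45^16 ≡ 89² = 7921 ≡ 37 (mod 146)
  45^32 ≡ 37² = 1369 ≡ 55 (mod 146)
  45^64 ≡ 55² = 3025 ≡ 105 (mod 146)
  45^128 ≡ 105² = 11025 ≡ 75 (mod 146)
198 = 128 + 64 + 4 + 2, so 45^198 = 45^128 × 45^64 × 45^4 × 45^2 ≡ 75 × 105 × 69 × 127 (mod 146)
Multiplying step by step:
  75 × 105 = 7875 ≡ 137 (mod 146)
  137 × 69 = 9453 ≡ 109 (mod 146)
  109 × 127 = 13843 ≡ 119 (mod 146)
Result: 45^198 ≡ 119 (mod 146)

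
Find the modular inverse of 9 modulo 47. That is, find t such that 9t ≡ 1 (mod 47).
21

Using Extended Euclidean Algorithm:
gcd(9, 47) = 1
Bezout coefficients: 9 × 21 + 47 × -4 = 1
So 9 × 21 ≡ 1 (mod 47)
The inverse is 21 mod 47 = 21
Verification: 9 × 21 = 189 = 4 × 47 + 1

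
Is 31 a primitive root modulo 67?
Yes

To verify, check if 31^(66/q) ≢ 1 (mod 67) for each prime divisor q of 66
Divisors of 66 = 66: [1, 2, 3, 6, 11, 22, 33, 66]
  31^(66/11) = 31^6 ≡ 40 (mod 67)
  31^(66/2) = 31^33 ≡ 66 (mod 67)
  31^(66/3) = 31^22 ≡ 29 (mod 67)
Conclusion: 31 is a primitive root modulo 67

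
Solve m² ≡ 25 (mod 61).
The square roots of 25 mod 61 are 56 and 5. Verify: 56² = 3136 ≡ 25 (mod 61)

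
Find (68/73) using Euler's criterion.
(68/73) = 68^{36} mod 73 = -1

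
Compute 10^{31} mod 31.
10

Using successive squaring:
Binary expansion of 31: 11111
Powers of 10 mod 31 (each is the square of the previous):
  10^1 ≡ 10 (mod 31)
  10^2 ≡ 10² = 100 ≡ 7 (mod 31)
  10^4 ≡ 7² = 49 ≡ 18 (mod 31)
  10^8 ≡ 18² = 324 ≡ 14 (mod 31)
  10^16 ≡ 14² = 196 ≡ 10 (mod 31)
31 = 16 + 8 + 4 + 2 + 1, so 10^31 = 10^16 × 10^8 × 10^4 × 10^2 × 10^1 ≡ 10 × 14 × 18 × 7 × 10 (mod 31)
Multiplying step by step:
  10 × 14 = 140 ≡ 16 (mod 31)
  16 × 18 = 288 ≡ 9 (mod 31)
  9 × 7 = 63 ≡ 1 (mod 31)
  1 × 10 = 10 ≡ 10 (mod 31)
Result: 10^31 ≡ 10 (mod 31)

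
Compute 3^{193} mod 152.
147

Using successive squaring:
Binary expansion of 193: 11000001
Powers of 3 mod 152 (each is the square of the previous):
  3^1 ≡ 3 (mod 152)
  3^2 ≡ 3² = 9 ≡ 9 (mod 152)
  3^4 ≡ 9² = 81 ≡ 81 (mod 152)
  3^8 ≡ 81² = 6561 ≡ 25 (mod 152)
  3^16 ≡ 25² = 625 ≡ 17 (mod 152)
  3^32 ≡ 17² = 289 ≡ 137 (mod 152)
  3^64 ≡ 137² = 18769 ≡ 73 (mod 152)
  3^128 ≡ 73² = 5329 ≡ 9 (mod 152)
193 = 128 + 64 + 1, so 3^193 = 3^128 × 3^64 × 3^1 ≡ 9 × 73 × 3 (mod 152)
Multiplying step by step:
  9 × 73 = 657 ≡ 49 (mod 152)
  49 × 3 = 147 ≡ 147 (mod 152)
Result: 3^193 ≡ 147 (mod 152)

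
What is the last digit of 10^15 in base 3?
Using Fermat: 10^{2} ≡ 1 (mod 3). 15 ≡ 1 (mod 2). So 10^{15} ≡ 10^{1} ≡ 1 (mod 3)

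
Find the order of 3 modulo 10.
Powers of 3 mod 10: 3^1≡3, 3^2≡9, 3^3≡7, 3^4≡1. Order = 4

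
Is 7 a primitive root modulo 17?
Yes

To verify, check if 7^(16/q) ≢ 1 (mod 17) for each prime divisor q of 16
Divisors of 16 = 16: [1, 2, 4, 8, 16]
  7^(16/2) = 7^8 ≡ 16 (mod 17)
Conclusion: 7 is a primitive root modulo 17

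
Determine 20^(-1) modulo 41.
20^(-1) ≡ 39 (mod 41). Verification: 20 × 39 = 780 ≡ 1 (mod 41)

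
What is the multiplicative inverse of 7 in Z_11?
8

Using Extended Euclidean Algorithm:
gcd(7, 11) = 1
Bezout coefficients: 7 × -3 + 11 × 2 = 1
So 7 × -3 ≡ 1 (mod 11)
The inverse is -3 mod 11 = 8
Verification: 7 × 8 = 56 = 5 × 11 + 1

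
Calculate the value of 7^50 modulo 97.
Using repeated squaring. 50 = 32 + 16 + 2 (binary 110010). Repeated squaring mod 97: 7^1 ≡ 7; 7^2 ≡ 7² = 49 ≡ 49; 7^4 ≡ 49² = 2401 ≡ 73; 7^8 ≡ 73² = 5329 ≡ 91; 7^16 ≡ 91² = 8281 ≡ 36; 7^32 ≡ 36² = 1296 ≡ 35. Multiply: 7^50 = 7^32 × 7^16 × 7^2 ≡ 35 × 36 × 49 (mod 97): 35 × 36 = 1260 ≡ 96; 96 × 49 = 4704 ≡ 48. So 7^50 ≡ 48 (mod 97).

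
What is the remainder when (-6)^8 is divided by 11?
(-6) ≡ 5 (mod 11). 8 = 8 (binary 1000). Repeated squaring mod 11: 5^1 ≡ 5; 5^2 ≡ 5² = 25 ≡ 3; 5^4 ≡ 3² = 9 ≡ 9; 5^8 ≡ 9² = 81 ≡ 4. So (-6)^8 ≡ 4 (mod 11).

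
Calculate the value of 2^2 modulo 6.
2 = 2 (binary 10). Repeated squaring mod 6: 2^1 ≡ 2; 2^2 ≡ 2² = 4 ≡ 4. So 2^2 ≡ 4 (mod 6).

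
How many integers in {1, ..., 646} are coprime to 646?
288

Prime factorization: 646 = 2 × 17 × 19
Using the formula φ(n) = n × Π(1 - 1/p) for each prime factor p:
φ(646) = 646 × (1 - 1/2) × (1 - 1/17) × (1 - 1/19)
φ(646) = 288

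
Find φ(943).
880

Prime factorization: 943 = 23 × 41
Using the formula φ(n) = n × Π(1 - 1/p) for each prime factor p:
φ(943) = 943 × (1 - 1/23) × (1 - 1/41)
φ(943) = 880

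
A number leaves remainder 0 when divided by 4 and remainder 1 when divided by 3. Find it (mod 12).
M = 4 × 3 = 12. M₁ = 3, y₁ ≡ 3 (mod 4). M₂ = 4, y₂ ≡ 1 (mod 3). m = 0×3×3 + 1×4×1 ≡ 4 (mod 12)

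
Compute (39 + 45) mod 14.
0

(39 + 45) = 84
84 mod 14 = 0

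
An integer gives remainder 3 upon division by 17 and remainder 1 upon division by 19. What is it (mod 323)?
M = 17 × 19 = 323. M₁ = 19, y₁ ≡ 9 (mod 17). M₂ = 17, y₂ ≡ 9 (mod 19). x = 3×19×9 + 1×17×9 ≡ 20 (mod 323). The smallest positive such number is 20.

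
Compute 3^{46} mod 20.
9

Using successive squaring:
Binary expansion of 46: 101110
Powers of 3 mod 20 (each is the square of the previous):
  3^1 ≡ 3 (mod 20)
  3^2 ≡ 3² = 9 ≡ 9 (mod 20)
  3^4 ≡ 9² = 81 ≡ 1 (mod 20)
  3^8 ≡ 1² = 1 ≡ 1 (mod 20)
  3^16 ≡ 1² = 1 ≡ 1 (mod 20)
  3^32 ≡ 1² = 1 ≡ 1 (mod 20)
46 = 32 + 8 + 4 + 2, so 3^46 = 3^32 × 3^8 × 3^4 × 3^2 ≡ 1 × 1 × 1 × 9 (mod 20)
Multiplying step by step:
  1 × 1 = 1 ≡ 1 (mod 20)
  1 × 1 = 1 ≡ 1 (mod 20)
  1 × 9 = 9 ≡ 9 (mod 20)
Result: 3^46 ≡ 9 (mod 20)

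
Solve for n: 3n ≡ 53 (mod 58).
37

Since gcd(3, 58) = 1 divides 53, a solution exists.
Multiply both sides by the inverse of 3 mod 58:
  3^(-1) mod 58 = 39
  x ≡ 39 × 53 ≡ 2067 ≡ 37 (mod 58)
Verification: 3 × 37 = 111 = 1 × 58 + 53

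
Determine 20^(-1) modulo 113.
20^(-1) ≡ 17 (mod 113). Verification: 20 × 17 = 340 ≡ 1 (mod 113)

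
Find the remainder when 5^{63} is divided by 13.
By Fermat: 5^{12} ≡ 1 (mod 13). 63 = 5×12 + 3. So 5^{63} ≡ 5^{3} ≡ 8 (mod 13)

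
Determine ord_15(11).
Powers of 11 mod 15: 11^1≡11, 11^2≡1. Order = 2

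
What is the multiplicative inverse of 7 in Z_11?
7^(-1) ≡ 8 (mod 11). Verification: 7 × 8 = 56 ≡ 1 (mod 11)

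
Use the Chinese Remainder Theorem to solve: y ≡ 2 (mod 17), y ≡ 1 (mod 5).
36

Using the Chinese Remainder Theorem:
M = product of moduli = 85
For equation 1: M_1 = 5, 5 ≡ 5 (mod 17), inverse of 5 mod 17 is 7 (check: 5 × 7 = 35 ≡ 1 (mod 17))
For equation 2: M_2 = 17, 17 ≡ 2 (mod 5), inverse of 17 mod 5 is 3 (check: 2 × 3 = 6 ≡ 1 (mod 5))
Combine: y ≡ Σ r_i×M_i×(M_i⁻¹ mod m_i) = 2×5×7 + 1×17×3 = 70 + 51 = 121
121 mod 85 = 36
y ≡ 36 (mod 85)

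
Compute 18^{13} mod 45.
18

Using successive squaring:
Binary expansion of 13: 1101
Powers of 18 mod 45 (each is the square of the previous):
  18^1 ≡ 18 (mod 45)
  18^2 ≡ 18² = 324 ≡ 9 (mod 45)
  18^4 ≡ 9² = 81 ≡ 36 (mod 45)
  18^8 ≡ 36² = 1296 ≡ 36 (mod 45)
13 = 8 + 4 + 1, so 18^13 = 18^8 × 18^4 × 18^1 ≡ 36 × 36 × 18 (mod 45)
Multiplying step by step:
  36 × 36 = 1296 ≡ 36 (mod 45)
  36 × 18 = 648 ≡ 18 (mod 45)
Result: 18^13 ≡ 18 (mod 45)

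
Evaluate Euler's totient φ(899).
840

Prime factorization: 899 = 29 × 31
Using the formula φ(n) = n × Π(1 - 1/p) for each prime factor p:
φ(899) = 899 × (1 - 1/29) × (1 - 1/31)
φ(899) = 840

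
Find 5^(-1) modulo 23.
14

Using Extended Euclidean Algorithm:
gcd(5, 23) = 1
Bezout coefficients: 5 × -9 + 23 × 2 = 1
So 5 × -9 ≡ 1 (mod 23)
The inverse is -9 mod 23 = 14
Verification: 5 × 14 = 70 = 3 × 23 + 1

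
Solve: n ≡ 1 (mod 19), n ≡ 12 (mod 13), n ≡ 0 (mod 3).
M = 19 × 13 × 3 = 741. M₁ = 39, y₁ ≡ 1 (mod 19). M₂ = 57, y₂ ≡ 8 (mod 13). M₃ = 247, y₃ ≡ 1 (mod 3). n = 1×39×1 + 12×57×8 + 0×247×1 ≡ 324 (mod 741)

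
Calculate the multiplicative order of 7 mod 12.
Powers of 7 mod 12: 7^1≡7, 7^2≡1. Order = 2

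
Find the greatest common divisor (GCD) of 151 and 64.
1

Using the Euclidean algorithm:
151 = 2 × 64 + 23
64 = 2 × 23 + 18
23 = 1 × 18 + 5
18 = 3 × 5 + 3
5 = 1 × 3 + 2
3 = 1 × 2 + 1
2 = 2 × 1 + 0

GCD(151, 64) = 1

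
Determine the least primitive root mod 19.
p - 1 = 18 has prime divisors 2, 3. h is a primitive root mod 19 iff h^(18/q) ≢ 1 (mod 19) for each such q.
h = 2: 2^9 ≡ 18, 2^6 ≡ 7 (mod 19); none is 1, so 2 has order 18 and is a primitive root.
The smallest primitive root mod 19 is g = 2.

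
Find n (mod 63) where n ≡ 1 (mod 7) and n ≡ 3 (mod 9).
M = 7 × 9 = 63. M₁ = 9, y₁ ≡ 4 (mod 7). M₂ = 7, y₂ ≡ 4 (mod 9). n = 1×9×4 + 3×7×4 ≡ 57 (mod 63)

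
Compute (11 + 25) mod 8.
4

(11 + 25) = 36
36 mod 8 = 4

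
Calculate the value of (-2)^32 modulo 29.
Using Fermat: (-2)^{28} ≡ 1 (mod 29). 32 ≡ 4 (mod 28). So (-2)^{32} ≡ (-2)^{4} ≡ 16 (mod 29)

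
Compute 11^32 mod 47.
Using repeated squaring. 32 = 32 (binary 100000). Repeated squaring mod 47: 11^1 ≡ 11; 11^2 ≡ 11² = 121 ≡ 27; 11^4 ≡ 27² = 729 ≡ 24; 11^8 ≡ 24² = 576 ≡ 12; 11^16 ≡ 12² = 144 ≡ 3; 11^32 ≡ 3² = 9 ≡ 9. So 11^32 ≡ 9 (mod 47).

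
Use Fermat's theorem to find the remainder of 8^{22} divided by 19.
11

By Fermat's Little Theorem, a^(p-1) ≡ 1 (mod p) for prime p and gcd(a, p) = 1
Here p = 19, so 8^18 ≡ 1 (mod 19)
We can reduce the exponent: 22 mod 18 = 4
So 8^22 ≡ 8^4 (mod 19)
Computing: 8^4 mod 19 = 11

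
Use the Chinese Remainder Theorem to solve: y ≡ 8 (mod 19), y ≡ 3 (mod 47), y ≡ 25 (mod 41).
36146

Using the Chinese Remainder Theorem:
M = product of moduli = 36613
For equation 1: M_1 = 1927, 1927 ≡ 8 (mod 19), inverse of 1927 mod 19 is 12 (check: 8 × 12 = 96 ≡ 1 (mod 19))
For equation 2: M_2 = 779, 779 ≡ 27 (mod 47), inverse of 779 mod 47 is 7 (check: 27 × 7 = 189 ≡ 1 (mod 47))
For equation 3: M_3 = 893, 893 ≡ 32 (mod 41), inverse of 893 mod 41 is 9 (check: 32 × 9 = 288 ≡ 1 (mod 41))
Combine: y ≡ Σ r_i×M_i×(M_i⁻¹ mod m_i) = 8×1927×12 + 3×779×7 + 25×893×9 = 184992 + 16359 + 200925 = 402276
402276 mod 36613 = 36146
y ≡ 36146 (mod 36613)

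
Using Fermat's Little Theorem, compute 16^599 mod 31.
By Fermat: 16^{30} ≡ 1 (mod 31). 599 ≡ 29 (mod 30). So 16^{599} ≡ 16^{29} ≡ 2 (mod 31)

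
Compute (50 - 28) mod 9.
4

(50 - 28) = 22
22 mod 9 = 4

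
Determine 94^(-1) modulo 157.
94^(-1) ≡ 152 (mod 157). Verification: 94 × 152 = 14288 ≡ 1 (mod 157)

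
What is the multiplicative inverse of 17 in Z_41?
29

Using Extended Euclidean Algorithm:
gcd(17, 41) = 1
Bezout coefficients: 17 × -12 + 41 × 5 = 1
So 17 × -12 ≡ 1 (mod 41)
The inverse is -12 mod 41 = 29
Verification: 17 × 29 = 493 = 12 × 41 + 1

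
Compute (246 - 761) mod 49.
24

(246 - 761) = -515
-515 mod 49 = 24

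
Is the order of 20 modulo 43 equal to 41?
No, the actual order is 42, not 41.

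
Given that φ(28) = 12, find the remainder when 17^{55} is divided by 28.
By Euler: 17^{12} ≡ 1 (mod 28) since gcd(17, 28) = 1. 55 = 4×12 + 7. So 17^{55} ≡ 17^{7} ≡ 17 (mod 28)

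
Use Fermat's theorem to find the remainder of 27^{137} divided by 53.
12

By Fermat's Little Theorem, a^(p-1) ≡ 1 (mod p) for prime p and gcd(a, p) = 1
Here p = 53, so 27^52 ≡ 1 (mod 53)
We can reduce the exponent: 137 mod 52 = 33
So 27^137 ≡ 27^33 (mod 53)
Computing: 27^33 mod 53 = 12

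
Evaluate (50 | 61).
(50/61) = 50^{30} mod 61 = -1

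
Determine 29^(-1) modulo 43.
29^(-1) ≡ 3 (mod 43). Verification: 29 × 3 = 87 ≡ 1 (mod 43)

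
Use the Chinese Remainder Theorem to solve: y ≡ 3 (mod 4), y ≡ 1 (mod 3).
M = 4 × 3 = 12. M₁ = 3, y₁ ≡ 3 (mod 4). M₂ = 4, y₂ ≡ 1 (mod 3). y = 3×3×3 + 1×4×1 ≡ 7 (mod 12)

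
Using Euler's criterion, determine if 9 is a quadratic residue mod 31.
By Euler's criterion: 9^{15} ≡ 1 (mod 31). Since this equals 1, 9 is a QR.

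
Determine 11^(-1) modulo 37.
11^(-1) ≡ 27 (mod 37). Verification: 11 × 27 = 297 ≡ 1 (mod 37)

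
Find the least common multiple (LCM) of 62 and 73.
4526

First find GCD(62, 73) using the Euclidean algorithm:
62 = 0 × 73 + 62
73 = 1 × 62 + 11
62 = 5 × 11 + 7
11 = 1 × 7 + 4
7 = 1 × 4 + 3
4 = 1 × 3 + 1
3 = 3 × 1 + 0
GCD(62, 73) = 1

LCM formula: LCM(a, b) = (a × b) / GCD(a, b)
LCM(62, 73) = (62 × 73) / 1
LCM(62, 73) = 4526 / 1
LCM(62, 73) = 4526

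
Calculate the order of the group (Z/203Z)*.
168

Prime factorization: 203 = 7 × 29
Using the formula φ(n) = n × Π(1 - 1/p) for each prime factor p:
φ(203) = 203 × (1 - 1/7) × (1 - 1/29)
φ(203) = 168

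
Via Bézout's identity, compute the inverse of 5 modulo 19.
Extended GCD: 5(4) + 19(-1) = 1. So 5^(-1) ≡ 4 ≡ 4 (mod 19). Verify: 5 × 4 = 20 ≡ 1 (mod 19)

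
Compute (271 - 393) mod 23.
16

(271 - 393) = -122
-122 mod 23 = 16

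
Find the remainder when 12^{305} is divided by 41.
By Fermat: 12^{40} ≡ 1 (mod 41). 305 = 7×40 + 25. So 12^{305} ≡ 12^{25} ≡ 38 (mod 41)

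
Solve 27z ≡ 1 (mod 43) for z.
27^(-1) ≡ 8 (mod 43). Verification: 27 × 8 = 216 ≡ 1 (mod 43)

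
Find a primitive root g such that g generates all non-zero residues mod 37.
p - 1 = 36 has prime divisors 2, 3. h is a primitive root mod 37 iff h^(36/q) ≢ 1 (mod 37) for each such q.
h = 2: 2^18 ≡ 36, 2^12 ≡ 26 (mod 37); none is 1, so 2 has order 36 and is a primitive root.
The smallest primitive root mod 37 is g = 2.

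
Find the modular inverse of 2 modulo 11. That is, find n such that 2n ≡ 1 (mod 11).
6

Using Extended Euclidean Algorithm:
gcd(2, 11) = 1
Bezout coefficients: 2 × -5 + 11 × 1 = 1
So 2 × -5 ≡ 1 (mod 11)
The inverse is -5 mod 11 = 6
Verification: 2 × 6 = 12 = 1 × 11 + 1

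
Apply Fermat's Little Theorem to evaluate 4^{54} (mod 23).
6

By Fermat's Little Theorem, a^(p-1) ≡ 1 (mod p) for prime p and gcd(a, p) = 1
Here p = 23, so 4^22 ≡ 1 (mod 23)
We can reduce the exponent: 54 mod 22 = 10
So 4^54 ≡ 4^10 (mod 23)
Computing: 4^10 mod 23 = 6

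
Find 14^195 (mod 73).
Using Fermat: 14^{72} ≡ 1 (mod 73). 195 ≡ 51 (mod 72). So 14^{195} ≡ 14^{51} ≡ 52 (mod 73)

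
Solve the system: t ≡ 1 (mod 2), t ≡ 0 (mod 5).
M = 2 × 5 = 10. M₁ = 5, y₁ ≡ 1 (mod 2). M₂ = 2, y₂ ≡ 3 (mod 5). t = 1×5×1 + 0×2×3 ≡ 5 (mod 10)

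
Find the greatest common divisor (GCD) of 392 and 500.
4

Using the Euclidean algorithm:
392 = 0 × 500 + 392
500 = 1 × 392 + 108
392 = 3 × 108 + 68
108 = 1 × 68 + 40
68 = 1 × 40 + 28
40 = 1 × 28 + 12
28 = 2 × 12 + 4
12 = 3 × 4 + 0

GCD(392, 500) = 4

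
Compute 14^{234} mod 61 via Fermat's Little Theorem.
1

By Fermat's Little Theorem, a^(p-1) ≡ 1 (mod p) for prime p and gcd(a, p) = 1
Here p = 61, so 14^60 ≡ 1 (mod 61)
We can reduce the exponent: 234 mod 60 = 54
So 14^234 ≡ 14^54 (mod 61)
Computing: 14^54 mod 61 = 1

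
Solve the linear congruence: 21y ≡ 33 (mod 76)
45

Since gcd(21, 76) = 1 divides 33, a solution exists.
Multiply both sides by the inverse of 21 mod 76:
  21^(-1) mod 76 = 29
  x ≡ 29 × 33 ≡ 957 ≡ 45 (mod 76)
Verification: 21 × 45 = 945 = 12 × 76 + 33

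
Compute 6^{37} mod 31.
6

Using successive squaring:
Binary expansion of 37: 100101
Powers of 6 mod 31 (each is the square of the previous):
  6^1 ≡ 6 (mod 31)
  6^2 ≡ 6² = 36 ≡ 5 (mod 31)
  6^4 ≡ 5² = 25 ≡ 25 (mod 31)
  6^8 ≡ 25² = 625 ≡ 5 (mod 31)
  6^16 ≡ 5² = 25 ≡ 25 (mod 31)
  6^32 ≡ 25² = 625 ≡ 5 (mod 31)
37 = 32 + 4 + 1, so 6^37 = 6^32 × 6^4 × 6^1 ≡ 5 × 25 × 6 (mod 31)
Multiplying step by step:
  5 × 25 = 125 ≡ 1 (mod 31)
  1 × 6 = 6 ≡ 6 (mod 31)
Result: 6^37 ≡ 6 (mod 31)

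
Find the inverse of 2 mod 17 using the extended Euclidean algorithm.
Extended GCD: 2(-8) + 17(1) = 1. So 2^(-1) ≡ 9 ≡ 9 (mod 17). Verify: 2 × 9 = 18 ≡ 1 (mod 17)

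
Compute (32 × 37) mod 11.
7

(32 × 37) = 1184
1184 mod 11 = 7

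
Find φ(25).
20

Prime factorization: 25 = 5^2
Using the formula φ(n) = n × Π(1 - 1/p) for each prime factor p:
φ(25) = 25 × (1 - 1/5)
φ(25) = 20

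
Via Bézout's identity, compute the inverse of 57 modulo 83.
Extended GCD: 57(-16) + 83(11) = 1. So 57^(-1) ≡ 67 ≡ 67 (mod 83). Verify: 57 × 67 = 3819 ≡ 1 (mod 83)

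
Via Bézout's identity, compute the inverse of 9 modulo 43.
Extended GCD: 9(-19) + 43(4) = 1. So 9^(-1) ≡ 24 ≡ 24 (mod 43). Verify: 9 × 24 = 216 ≡ 1 (mod 43)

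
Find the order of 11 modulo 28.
Powers of 11 mod 28: 11^1≡11, 11^2≡9, 11^3≡15, 11^4≡25, 11^5≡23, 11^6≡1. Order = 6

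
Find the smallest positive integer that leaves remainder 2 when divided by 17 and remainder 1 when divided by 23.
M = 17 × 23 = 391. M₁ = 23, y₁ ≡ 3 (mod 17). M₂ = 17, y₂ ≡ 19 (mod 23). r = 2×23×3 + 1×17×19 ≡ 70 (mod 391). The smallest positive such number is 70.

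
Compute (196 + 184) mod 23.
12

(196 + 184) = 380
380 mod 23 = 12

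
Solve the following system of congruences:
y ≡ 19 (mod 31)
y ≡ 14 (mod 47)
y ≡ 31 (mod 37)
3398

Using the Chinese Remainder Theorem:
M = product of moduli = 53909
For equation 1: M_1 = 1739, 1739 ≡ 3 (mod 31), inverse of 1739 mod 31 is 21 (check: 3 × 21 = 63 ≡ 1 (mod 31))
For equation 2: M_2 = 1147, 1147 ≡ 19 (mod 47), inverse of 1147 mod 47 is 5 (check: 19 × 5 = 95 ≡ 1 (mod 47))
For equation 3: M_3 = 1457, 1457 ≡ 14 (mod 37), inverse of 1457 mod 37 is 8 (check: 14 × 8 = 112 ≡ 1 (mod 37))
Combine: y ≡ Σ r_i×M_i×(M_i⁻¹ mod m_i) = 19×1739×21 + 14×1147×5 + 31×1457×8 = 693861 + 80290 + 361336 = 1135487
1135487 mod 53909 = 3398
y ≡ 3398 (mod 53909)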